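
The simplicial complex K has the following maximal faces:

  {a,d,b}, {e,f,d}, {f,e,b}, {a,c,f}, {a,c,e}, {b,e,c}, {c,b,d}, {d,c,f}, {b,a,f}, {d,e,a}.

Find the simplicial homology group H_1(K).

K has 6 vertices, 15 edges, 10 triangles.
rank ∂_1 = 5, rank ∂_2 = 10 ⇒ b_1 = 15 − 5 − 10 = 0; ∂_2 has invariant factor(s) [2] giving torsion. So H_1 = Z/2.

H_1 ≅ Z/2.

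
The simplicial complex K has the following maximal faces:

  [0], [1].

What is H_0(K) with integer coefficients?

H_0 = Z^2.

We work with the vertex ordering 0 < 1. The simplices of K, each written with vertices in increasing order, are:

  0-simplices (2): [0], [1]

so the chain groups are C_0 ≅ Z^2.

From H_k ≅ ker(∂_k) / im(∂_{k+1}) we obtain:

  H_0: rank C_0 − rank ∂_1 = 2 − 0 = 2, and there is no ∂_1, so H_0 ≅ Z^2.

(K is a triangulation of a set of 2 points.)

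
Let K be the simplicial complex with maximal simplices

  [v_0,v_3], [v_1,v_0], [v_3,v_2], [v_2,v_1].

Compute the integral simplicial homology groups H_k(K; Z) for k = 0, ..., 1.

Take the total order v_0 < v_1 < v_2 < v_3 on the vertex set. Then K (dimension 1) consists of the simplices:

  0-simplices (4): [v_0], [v_1], [v_2], [v_3]
  1-simplices (4): [v_0,v_1], [v_0,v_3], [v_1,v_2], [v_2,v_3]

giving chain groups C_0 ≅ Z^4, C_1 ≅ Z^4.

The boundary map ∂_1: C_1 → C_0 sends each edge [p,q] (with p < q) to q − p. For instance
  ∂[v_0,v_1] = [v_1] − [v_0].
The 4×4 boundary matrix has rank 3 and Smith normal form diag(1,1,1).

From H_k ≅ ker(∂_k) / im(∂_{k+1}) we obtain:

  H_0: rank C_0 − rank ∂_1 = 4 − 3 = 1, and the invariant factors of ∂_1 are all 1, so H_0 = Z.
  H_1: rank ker ∂_1 − rank ∂_2 = (4 − 3) − 0 = 1, and there is no ∂_2, so H_1 = Z.

H_0 = Z,  H_1 = Z.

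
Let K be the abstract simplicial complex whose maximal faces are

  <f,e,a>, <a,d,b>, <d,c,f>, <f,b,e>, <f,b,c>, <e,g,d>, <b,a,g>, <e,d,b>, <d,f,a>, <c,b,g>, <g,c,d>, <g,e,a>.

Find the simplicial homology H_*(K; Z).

H_0 = Z,  H_1 = Z/2,  H_2 = 0.

We work with the vertex ordering a < b < c < d < e < f < g. The simplices of K, each written with vertices in increasing order, are:

  0-simplices (7): a, b, c, d, e, f, g
  1-simplices (18): ab, ad, ae, af, ag, bc, bd, be, bf, bg, cd, cf, cg, de, df, dg, ef, eg
  2-simplices (12): abd, abg, adf, aef, aeg, bcf, bcg, bde, bef, cdf, cdg, deg

so the chain groups are C_0 ≅ Z^7, C_1 ≅ Z^18, C_2 ≅ Z^12.

Boundary ∂_1: C_1 → C_0 sends each edge [p,q] (with p < q) to q − p. For instance
  ∂bg = g − b.
This gives a 7×18 integer matrix of rank 6; reducing to Smith normal form yields diagonal entries (1,1,1,1,1,1).

∂_2: C_2 → C_1 acts by ∂[p,q,r] = [q,r] − [p,r] + [p,q]. For instance
  ∂bcf = cf − bf + bc,
  ∂abd = bd − ad + ab.
The 18×12 boundary matrix has rank 12 and Smith normal form diag(1,1,1,1,1,1,1,1,1,1,1,2).

Reading off H_k = ker ∂_k / im ∂_{k+1}:

  H_0: rank C_0 − rank ∂_1 = 7 − 6 = 1, and the invariant factors of ∂_1 are all 1, so H_0 ≅ Z.
  H_1: rank ker ∂_1 − rank ∂_2 = (18 − 6) − 12 = 0, and ∂_2 has invariant factor 2 > 1, so H_1 ≅ Z/2.
  H_2: rank ker ∂_2 − rank ∂_3 = (12 − 12) − 0 = 0, and there is no ∂_3, so H_2 ≅ 0.

As a check, the Euler characteristic is 7 − 18 + 12 = 1, which agrees with 1 − 0 + 0 = 1.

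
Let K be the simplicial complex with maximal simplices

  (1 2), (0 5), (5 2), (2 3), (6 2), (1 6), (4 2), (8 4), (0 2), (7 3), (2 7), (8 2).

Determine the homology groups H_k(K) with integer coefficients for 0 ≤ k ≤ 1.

Take the total order 0 < 1 < 2 < 3 < 4 < 5 < 6 < 7 < 8 on the vertex set. Then K (dimension 1) consists of the simplices:

  0-simplices (9): [0], [1], [2], [3], [4], [5], [6], [7], [8]
  1-simplices (12): [0,2], [0,5], [1,2], [1,6], [2,3], [2,4], [2,5], [2,6], [2,7], [2,8], [3,7], [4,8]

so the chain groups are C_0 ≅ Z^9, C_1 ≅ Z^12.

Boundary ∂_1: C_1 → C_0 sends each edge [p,q] (with p < q) to q − p. For instance
  ∂[2,5] = [5] − [2].
This gives a 9×12 integer matrix of rank 8; reducing to Smith normal form yields diagonal entries (1,1,1,1,1,1,1,1).

Reading off H_k = ker ∂_k / im ∂_{k+1}:

  H_0: rank C_0 − rank ∂_1 = 9 − 8 = 1, and the invariant factors of ∂_1 are all 1, so H_0 ≅ Z.
  H_1: rank ker ∂_1 − rank ∂_2 = (12 − 8) − 0 = 4, and there is no ∂_2, so H_1 ≅ Z^4.

(K is a triangulation of a wedge of 4 circles.)

H_0 = Z,  H_1 = Z^4.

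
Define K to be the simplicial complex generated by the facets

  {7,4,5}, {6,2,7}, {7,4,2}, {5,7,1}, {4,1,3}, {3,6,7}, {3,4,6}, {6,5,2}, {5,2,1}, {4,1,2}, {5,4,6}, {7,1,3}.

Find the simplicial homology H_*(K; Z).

H_0 = Z,  H_1 = Z/2,  H_2 = 0.

Order the vertices as 1 < 2 < 3 < 4 < 5 < 6 < 7. Listing each simplex with vertices in this order, K has dimension 2 with simplices:

  0-simplices (7): [1], [2], [3], [4], [5], [6], [7]
  1-simplices (18): [1,2], [1,3], [1,4], [1,5], [1,7], [2,4], [2,5], [2,6], [2,7], [3,4], [3,6], [3,7], [4,5], [4,6], [4,7], [5,6], [5,7], [6,7]
  2-simplices (12): [1,2,4], [1,2,5], [1,3,4], [1,3,7], [1,5,7], [2,4,7], [2,5,6], [2,6,7], [3,4,6], [3,6,7], [4,5,6], [4,5,7]

so the chain groups are C_0 ≅ Z^7, C_1 ≅ Z^18, C_2 ≅ Z^12.

Boundary ∂_1: C_1 → C_0 sends each edge [p,q] (with p < q) to q − p.
As a 7×18 matrix over Z this has rank 6, with invariant factors (1,1,1,1,1,1).

∂_2: C_2 → C_1 maps a triangle to the signed sum of its edges. For instance
  ∂[1,3,7] = [3,7] − [1,7] + [1,3],
  ∂[2,5,6] = [5,6] − [2,6] + [2,5].
The 18×12 boundary matrix has rank 12 and Smith normal form diag(1,1,1,1,1,1,1,1,1,1,1,2).

Reading off H_k = ker ∂_k / im ∂_{k+1}:

  H_0: rank C_0 − rank ∂_1 = 7 − 6 = 1, and the invariant factors of ∂_1 are all 1, so H_0 ≅ Z.
  H_1: rank ker ∂_1 − rank ∂_2 = (18 − 6) − 12 = 0, and ∂_2 has invariant factor 2 > 1, so H_1 ≅ Z/2.
  H_2: rank ker ∂_2 − rank ∂_3 = (12 − 12) − 0 = 0, and there is no ∂_3, so H_2 ≅ 0.

As a check, the Euler characteristic is 7 − 18 + 12 = 1, which agrees with 1 − 0 + 0 = 1.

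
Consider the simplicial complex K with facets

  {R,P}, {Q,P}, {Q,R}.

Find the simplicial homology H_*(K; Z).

H_0 ≅ Z,  H_1 ≅ Z.

Fix the vertex order P < Q < R and write every simplex with vertices in increasing order. Then dim K = 1 and the simplices of K are:

  0-simplices (3): P, Q, R
  1-simplices (3): PQ, PR, QR

giving chain groups C_0 ≅ Z^3, C_1 ≅ Z^3.

∂_1: C_1 → C_0 is given by ∂[p,q] = [q] − [p].
The 3×3 boundary matrix has rank 2 and Smith normal form diag(1,1).

Now H_k = ker ∂_k / im ∂_{k+1}, so:

  H_0: rank C_0 − rank ∂_1 = 3 − 2 = 1, and the invariant factors of ∂_1 are all 1, so H_0 ≅ Z.
  H_1: rank ker ∂_1 − rank ∂_2 = (3 − 2) − 0 = 1, and there is no ∂_2, so H_1 ≅ Z.

As a check, the Euler characteristic is 3 − 3 = 0, which agrees with 1 − 1 = 0.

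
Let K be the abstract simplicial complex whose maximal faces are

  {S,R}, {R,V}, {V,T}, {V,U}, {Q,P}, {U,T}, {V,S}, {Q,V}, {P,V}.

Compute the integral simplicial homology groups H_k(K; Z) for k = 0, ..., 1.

H_0 = Z,  H_1 = Z^3.

Fix the vertex order P < Q < R < S < T < U < V and write every simplex with vertices in increasing order. Then dim K = 1 and the simplices of K are:

  0-simplices (7): P, Q, R, S, T, U, V
  1-simplices (9): PQ, PV, QV, RS, RV, SV, TU, TV, UV

Hence C_0 ≅ Z^7, C_1 ≅ Z^9.

The boundary map ∂_1: C_1 → C_0 sends each edge [p,q] (with p < q) to q − p. For instance
  ∂TU = U − T.
The 7×9 boundary matrix has rank 6 and Smith normal form diag(1,1,1,1,1,1).

Computing H_k = (kernel of ∂_k) / (image of ∂_{k+1}):

  H_0: rank C_0 − rank ∂_1 = 7 − 6 = 1, and the invariant factors of ∂_1 are all 1, so H_0 ≅ Z.
  H_1: rank ker ∂_1 − rank ∂_2 = (9 − 6) − 0 = 3, and there is no ∂_2, so H_1 ≅ Z^3.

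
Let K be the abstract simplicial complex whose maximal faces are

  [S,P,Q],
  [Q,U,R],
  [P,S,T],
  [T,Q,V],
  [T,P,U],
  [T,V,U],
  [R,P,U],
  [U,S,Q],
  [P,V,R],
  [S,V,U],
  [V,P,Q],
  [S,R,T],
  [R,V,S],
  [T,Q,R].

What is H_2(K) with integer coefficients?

K has 7 vertices, 21 edges, 14 triangles.
rank ∂_2 = 13, rank ∂_3 = 0 ⇒ b_2 = 14 − 13 − 0 = 1. So H_2 = Z.

H_2 = Z.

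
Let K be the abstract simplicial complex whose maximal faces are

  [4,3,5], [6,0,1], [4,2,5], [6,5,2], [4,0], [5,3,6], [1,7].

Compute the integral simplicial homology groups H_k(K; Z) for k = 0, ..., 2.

H_0 ≅ Z,  H_1 ≅ Z,  H_2 = 0.

Take the total order 0 < 1 < 2 < 3 < 4 < 5 < 6 < 7 on the vertex set. Then K (dimension 2) consists of the simplices:

  0-simplices (8): [0], [1], [2], [3], [4], [5], [6], [7]
  1-simplices (13): [0,1], [0,4], [0,6], [1,6], [1,7], [2,4], [2,5], [2,6], [3,4], [3,5], [3,6], [4,5], [5,6]
  2-simplices (5): [0,1,6], [2,4,5], [2,5,6], [3,4,5], [3,5,6]

so the chain groups are C_0 ≅ Z^8, C_1 ≅ Z^13, C_2 ≅ Z^5.

The boundary map ∂_1: C_1 → C_0 maps an edge to its endpoints' difference, ∂[p,q] = q − p.
The resulting 8×13 matrix has rank 7, and its Smith normal form has invariant factors (1,1,1,1,1,1,1).

∂_2: C_2 → C_1 acts by ∂[p,q,r] = [q,r] − [p,r] + [p,q]. For instance
  ∂[3,4,5] = [4,5] − [3,5] + [3,4],
  ∂[3,5,6] = [5,6] − [3,6] + [3,5].
As a 13×5 matrix over Z this has rank 5, with invariant factors (1,1,1,1,1).

From H_k ≅ ker(∂_k) / im(∂_{k+1}) we obtain:

  H_0: rank C_0 − rank ∂_1 = 8 − 7 = 1, and the invariant factors of ∂_1 are all 1, so H_0 ≅ Z.
  H_1: rank ker ∂_1 − rank ∂_2 = (13 − 7) − 5 = 1, and the invariant factors of ∂_2 are all 1, so H_1 ≅ Z.
  H_2: rank ker ∂_2 − rank ∂_3 = (5 − 5) − 0 = 0, and there is no ∂_3, so H_2 ≅ 0.

As a check, the Euler characteristic is 8 − 13 + 5 = 0, which agrees with 1 − 1 + 0 = 0.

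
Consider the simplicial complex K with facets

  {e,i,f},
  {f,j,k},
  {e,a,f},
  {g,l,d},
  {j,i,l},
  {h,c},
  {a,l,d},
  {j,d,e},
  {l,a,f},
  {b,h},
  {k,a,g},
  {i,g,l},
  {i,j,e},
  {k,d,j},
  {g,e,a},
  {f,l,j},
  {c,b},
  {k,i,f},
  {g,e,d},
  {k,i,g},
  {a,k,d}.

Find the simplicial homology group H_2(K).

H_2 = 0.

Order the vertices as a < b < c < d < e < f < g < h < i < j < k < l. Listing each simplex with vertices in this order, K has dimension 2 with simplices:

  0-simplices (12): a, b, c, d, e, f, g, h, i, j, k, l
  1-simplices (30): ad, ae, af, ag, ak, al, bc, bh, ch, de, dg, dj, dk, dl, ef, eg, ei, ej, fi, fj, fk, fl, gi, gk, gl, ij, ik, il, jk, jl
  2-simplices (18): adk, adl, aef, aeg, afl, agk, deg, dej, dgl, djk, efi, eij, fik, fjk, fjl, gik, gil, ijl

giving chain groups C_0 ≅ Z^12, C_1 ≅ Z^30, C_2 ≅ Z^18.

Boundary ∂_1: C_1 → C_0 maps an edge to its endpoints' difference, ∂[p,q] = q − p.
The resulting 12×30 matrix has rank 10, and its Smith normal form has invariant factors (1,1,1,1,1,1,1,1,1,1).

Boundary ∂_2: C_2 → C_1 maps a triangle to the signed sum of its edges. For instance
  ∂ijl = jl − il + ij,
  ∂adl = dl − al + ad.
This gives a 30×18 integer matrix of rank 18; reducing to Smith normal form yields diagonal entries (1,1,1,1,1,1,1,1,1,1,1,1,1,1,1,1,1,2).

From H_k ≅ ker(∂_k) / im(∂_{k+1}) we obtain:

  H_2: rank ker ∂_2 − rank ∂_3 = (18 − 18) − 0 = 0, and there is no ∂_3, so H_2 = 0.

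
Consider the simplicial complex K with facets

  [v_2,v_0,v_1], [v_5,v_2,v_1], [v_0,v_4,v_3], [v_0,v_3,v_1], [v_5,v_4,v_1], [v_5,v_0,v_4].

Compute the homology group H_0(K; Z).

H_0 ≅ Z.

Fix the vertex order v_0 < v_1 < v_2 < v_3 < v_4 < v_5 and write every simplex with vertices in increasing order. Then dim K = 2 and the simplices of K are:

  0-simplices (6): [v_0], [v_1], [v_2], [v_3], [v_4], [v_5]
  1-simplices (12): [v_0,v_1], [v_0,v_2], [v_0,v_3], [v_0,v_4], [v_0,v_5], [v_1,v_2], [v_1,v_3], [v_1,v_4], [v_1,v_5], [v_2,v_5], [v_3,v_4], [v_4,v_5]
  2-simplices (6): [v_0,v_1,v_2], [v_0,v_1,v_3], [v_0,v_3,v_4], [v_0,v_4,v_5], [v_1,v_2,v_5], [v_1,v_4,v_5]

giving chain groups C_0 ≅ Z^6, C_1 ≅ Z^12, C_2 ≅ Z^6.

Boundary ∂_1: C_1 → C_0 is given by ∂[p,q] = [q] − [p].
The resulting 6×12 matrix has rank 5, and its Smith normal form has invariant factors (1,1,1,1,1).

∂_2: C_2 → C_1 acts by ∂[p,q,r] = [q,r] − [p,r] + [p,q]. For instance
  ∂[v_0,v_3,v_4] = [v_3,v_4] − [v_0,v_4] + [v_0,v_3],
  ∂[v_1,v_2,v_5] = [v_2,v_5] − [v_1,v_5] + [v_1,v_2].
As a 12×6 matrix over Z this has rank 6, with invariant factors (1,1,1,1,1,1).

From H_k ≅ ker(∂_k) / im(∂_{k+1}) we obtain:

  H_0: rank C_0 − rank ∂_1 = 6 − 5 = 1, and the invariant factors of ∂_1 are all 1, so H_0 = Z.

(K is a triangulation of the cylinder S^1 x I.)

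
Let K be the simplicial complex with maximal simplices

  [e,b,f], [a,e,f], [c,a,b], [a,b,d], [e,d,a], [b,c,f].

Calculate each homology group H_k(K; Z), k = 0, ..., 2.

H_0 = Z,  H_1 = Z,  H_2 = 0.

Take the total order a < b < c < d < e < f on the vertex set. Then K (dimension 2) consists of the simplices:

  0-simplices (6): a, b, c, d, e, f
  1-simplices (12): ab, ac, ad, ae, af, bc, bd, be, bf, cf, de, ef
  2-simplices (6): abc, abd, ade, aef, bcf, bef

Hence C_0 ≅ Z^6, C_1 ≅ Z^12, C_2 ≅ Z^6.

The boundary map ∂_1: C_1 → C_0 maps an edge to its endpoints' difference, ∂[p,q] = q − p. For instance
  ∂bd = d − b.
The 6×12 boundary matrix has rank 5 and Smith normal form diag(1,1,1,1,1).

Boundary ∂_2: C_2 → C_1 maps a triangle to the signed sum of its edges. For instance
  ∂bcf = cf − bf + bc,
  ∂ade = de − ae + ad.
The 12×6 boundary matrix has rank 6 and Smith normal form diag(1,1,1,1,1,1).

From H_k ≅ ker(∂_k) / im(∂_{k+1}) we obtain:

  H_0: rank C_0 − rank ∂_1 = 6 − 5 = 1, and the invariant factors of ∂_1 are all 1, so H_0 ≅ Z.
  H_1: rank ker ∂_1 − rank ∂_2 = (12 − 5) − 6 = 1, and the invariant factors of ∂_2 are all 1, so H_1 ≅ Z.
  H_2: rank ker ∂_2 − rank ∂_3 = (6 − 6) − 0 = 0, and there is no ∂_3, so H_2 ≅ 0.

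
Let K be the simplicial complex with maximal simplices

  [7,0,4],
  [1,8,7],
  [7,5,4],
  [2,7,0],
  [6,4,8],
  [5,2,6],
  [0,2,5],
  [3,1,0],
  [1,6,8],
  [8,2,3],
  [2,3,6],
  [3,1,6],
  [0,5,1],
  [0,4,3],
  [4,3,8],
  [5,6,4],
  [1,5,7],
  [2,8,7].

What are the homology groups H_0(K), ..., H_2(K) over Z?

We work with the vertex ordering 0 < 1 < 2 < 3 < 4 < 5 < 6 < 7 < 8. The simplices of K, each written with vertices in increasing order, are:

  0-simplices (9): [0], [1], [2], [3], [4], [5], [6], [7], [8]
  1-simplices (27): (27 of them)
  2-simplices (18): [0,1,3], [0,1,5], [0,2,5], [0,2,7], [0,3,4], [0,4,7], [1,3,6], [1,5,7], [1,6,8], [1,7,8], [2,3,6], [2,3,8], [2,5,6], [2,7,8], [3,4,8], [4,5,6], [4,5,7], [4,6,8]

Hence C_0 ≅ Z^9, C_1 ≅ Z^27, C_2 ≅ Z^18.

The boundary map ∂_1: C_1 → C_0 sends each edge [p,q] (with p < q) to q − p.
The resulting 9×27 matrix has rank 8, and its Smith normal form has invariant factors (1,1,1,1,1,1,1,1).

The boundary map ∂_2: C_2 → C_1 sends each 2-simplex [p,q,r] to [q,r] − [p,r] + [p,q]. For instance
  ∂[1,3,6] = [3,6] − [1,6] + [1,3],
  ∂[2,7,8] = [7,8] − [2,8] + [2,7].
This gives a 27×18 integer matrix of rank 18; reducing to Smith normal form yields diagonal entries (1,1,1,1,1,1,1,1,1,1,1,1,1,1,1,1,1,2).

Now H_k = ker ∂_k / im ∂_{k+1}, so:

  H_0: rank C_0 − rank ∂_1 = 9 − 8 = 1, and the invariant factors of ∂_1 are all 1, so H_0 = Z.
  H_1: rank ker ∂_1 − rank ∂_2 = (27 − 8) − 18 = 1, and ∂_2 has invariant factor 2 > 1, so H_1 = Z ⊕ Z/2.
  H_2: rank ker ∂_2 − rank ∂_3 = (18 − 18) − 0 = 0, and there is no ∂_3, so H_2 = 0.

H_0 ≅ Z,  H_1 ≅ Z ⊕ Z/2,  H_2 = 0.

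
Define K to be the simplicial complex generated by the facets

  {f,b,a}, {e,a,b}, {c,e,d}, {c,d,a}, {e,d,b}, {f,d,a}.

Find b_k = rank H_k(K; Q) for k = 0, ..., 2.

b_0 = 1, b_1 = 1, b_2 = 0.

K has 6 vertices, 12 edges, 6 triangles.
rank ∂_0 = 0, rank ∂_1 = 5 ⇒ b_0 = 6 − 0 − 5 = 1; all invariant factors of ∂_1 are 1 so no torsion. So H_0 = Z.
rank ∂_1 = 5, rank ∂_2 = 6 ⇒ b_1 = 12 − 5 − 6 = 1; all invariant factors of ∂_2 are 1 so no torsion. So H_1 = Z.
rank ∂_2 = 6, rank ∂_3 = 0 ⇒ b_2 = 6 − 6 − 0 = 0. So H_2 = 0.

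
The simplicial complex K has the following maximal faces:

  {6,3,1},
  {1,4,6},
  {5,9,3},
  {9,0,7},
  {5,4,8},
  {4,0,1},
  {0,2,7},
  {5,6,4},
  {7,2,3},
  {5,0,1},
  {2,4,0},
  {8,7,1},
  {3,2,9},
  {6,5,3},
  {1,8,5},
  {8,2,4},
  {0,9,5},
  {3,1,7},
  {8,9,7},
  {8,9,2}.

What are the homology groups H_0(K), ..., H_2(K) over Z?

H_0 = Z,  H_1 = Z ⊕ Z/2,  H_2 = 0.

K has 10 vertices, 30 edges, 20 triangles.
rank ∂_0 = 0, rank ∂_1 = 9 ⇒ b_0 = 10 − 0 − 9 = 1; all invariant factors of ∂_1 are 1 so no torsion. So H_0 = Z.
rank ∂_1 = 9, rank ∂_2 = 20 ⇒ b_1 = 30 − 9 − 20 = 1; ∂_2 has invariant factor(s) [2] giving torsion. So H_1 = Z ⊕ Z/2.
rank ∂_2 = 20, rank ∂_3 = 0 ⇒ b_2 = 20 − 20 − 0 = 0. So H_2 = 0.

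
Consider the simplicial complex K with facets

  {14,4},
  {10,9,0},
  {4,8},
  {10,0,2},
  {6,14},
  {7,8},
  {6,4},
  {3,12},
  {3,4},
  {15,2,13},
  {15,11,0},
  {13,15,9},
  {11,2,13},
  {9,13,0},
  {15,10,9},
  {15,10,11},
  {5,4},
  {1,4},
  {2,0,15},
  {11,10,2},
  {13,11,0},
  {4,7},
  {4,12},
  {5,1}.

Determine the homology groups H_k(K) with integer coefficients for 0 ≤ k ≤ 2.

H_0 ≅ Z^2,  H_1 ≅ Z^4 ⊕ Z/2Z,  H_2 = 0.

We work with the vertex ordering 0 < 1 < 2 < 3 < 4 < 5 < 6 < 7 < 8 < 9 < 10 < 11 < 12 < 13 < 14 < 15. The simplices of K, each written with vertices in increasing order, are:

  0-simplices (16): [0], [1], [2], [3], [4], [5], [6], [7], [8], [9], [10], [11], [12], [13], [14], [15]
  1-simplices (30): (30 of them)
  2-simplices (12): [0,2,10], [0,2,15], [0,9,10], [0,9,13], [0,11,13], [0,11,15], [2,10,11], [2,11,13], [2,13,15], [9,10,15], [9,13,15], [10,11,15]

so the chain groups are C_0 ≅ Z^16, C_1 ≅ Z^30, C_2 ≅ Z^12.

The boundary map ∂_1: C_1 → C_0 is given by ∂[p,q] = [q] − [p]. For instance
  ∂[1,5] = [5] − [1].
As a 16×30 matrix over Z this has rank 14, with invariant factors (1,1,1,1,1,1,1,1,1,1,1,1,1,1).

The boundary map ∂_2: C_2 → C_1 acts by ∂[p,q,r] = [q,r] − [p,r] + [p,q]. For instance
  ∂[2,13,15] = [13,15] − [2,15] + [2,13],
  ∂[9,13,15] = [13,15] − [9,15] + [9,13].
The 30×12 boundary matrix has rank 12 and Smith normal form diag(1,1,1,1,1,1,1,1,1,1,1,2).

Now H_k = ker ∂_k / im ∂_{k+1}, so:

  H_0: rank C_0 − rank ∂_1 = 16 − 14 = 2, and the invariant factors of ∂_1 are all 1, so H_0 = Z^2.
  H_1: rank ker ∂_1 − rank ∂_2 = (30 − 14) − 12 = 4, and ∂_2 has invariant factor 2 > 1, so H_1 = Z^4 ⊕ Z/2Z.
  H_2: rank ker ∂_2 − rank ∂_3 = (12 − 12) − 0 = 0, and there is no ∂_3, so H_2 = 0.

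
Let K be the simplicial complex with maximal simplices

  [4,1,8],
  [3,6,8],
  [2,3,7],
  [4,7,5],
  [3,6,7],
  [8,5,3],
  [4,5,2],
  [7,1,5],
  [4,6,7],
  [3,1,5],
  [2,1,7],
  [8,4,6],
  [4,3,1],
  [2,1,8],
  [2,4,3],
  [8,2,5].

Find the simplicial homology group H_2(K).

We work with the vertex ordering 1 < 2 < 3 < 4 < 5 < 6 < 7 < 8. The simplices of K, each written with vertices in increasing order, are:

  0-simplices (8): [1], [2], [3], [4], [5], [6], [7], [8]
  1-simplices (24): (24 of them)
  2-simplices (16): [1,2,7], [1,2,8], [1,3,4], [1,3,5], [1,4,8], [1,5,7], [2,3,4], [2,3,7], [2,4,5], [2,5,8], [3,5,8], [3,6,7], [3,6,8], [4,5,7], [4,6,7], [4,6,8]

so the chain groups are C_0 ≅ Z^8, C_1 ≅ Z^24, C_2 ≅ Z^16.

Boundary ∂_1: C_1 → C_0 is given by ∂[p,q] = [q] − [p].
The 8×24 boundary matrix has rank 7 and Smith normal form diag(1,1,1,1,1,1,1).

The boundary map ∂_2: C_2 → C_1 sends each 2-simplex [p,q,r] to [q,r] − [p,r] + [p,q]. For instance
  ∂[1,2,8] = [2,8] − [1,8] + [1,2],
  ∂[1,5,7] = [5,7] − [1,7] + [1,5].
The 24×16 boundary matrix has rank 15 and Smith normal form diag(1,1,1,1,1,1,1,1,1,1,1,1,1,1,1).

Reading off H_k = ker ∂_k / im ∂_{k+1}:

  H_2: rank ker ∂_2 − rank ∂_3 = (16 − 15) − 0 = 1, and there is no ∂_3, so H_2 ≅ Z.

(K is a triangulation of the torus T^2.)

H_2 = Z.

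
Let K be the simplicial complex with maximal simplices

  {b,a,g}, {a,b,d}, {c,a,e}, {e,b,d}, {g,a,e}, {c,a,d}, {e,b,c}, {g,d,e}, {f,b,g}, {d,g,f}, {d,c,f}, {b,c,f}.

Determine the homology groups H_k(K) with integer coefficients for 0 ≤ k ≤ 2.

H_0 ≅ Z,  H_1 ≅ Z/2,  H_2 = 0.

We work with the vertex ordering a < b < c < d < e < f < g. The simplices of K, each written with vertices in increasing order, are:

  0-simplices (7): a, b, c, d, e, f, g
  1-simplices (18): ab, ac, ad, ae, ag, bc, bd, be, bf, bg, cd, ce, cf, de, df, dg, eg, fg
  2-simplices (12): abd, abg, acd, ace, aeg, bce, bcf, bde, bfg, cdf, deg, dfg

so the chain groups are C_0 ≅ Z^7, C_1 ≅ Z^18, C_2 ≅ Z^12.

∂_1: C_1 → C_0 maps an edge to its endpoints' difference, ∂[p,q] = q − p.
This gives a 7×18 integer matrix of rank 6; reducing to Smith normal form yields diagonal entries (1,1,1,1,1,1).

The boundary map ∂_2: C_2 → C_1 sends each 2-simplex [p,q,r] to [q,r] − [p,r] + [p,q]. For instance
  ∂deg = eg − dg + de,
  ∂bce = ce − be + bc.
This gives a 18×12 integer matrix of rank 12; reducing to Smith normal form yields diagonal entries (1,1,1,1,1,1,1,1,1,1,1,2).

Computing H_k = (kernel of ∂_k) / (image of ∂_{k+1}):

  H_0: rank C_0 − rank ∂_1 = 7 − 6 = 1, and the invariant factors of ∂_1 are all 1, so H_0 = Z.
  H_1: rank ker ∂_1 − rank ∂_2 = (18 − 6) − 12 = 0, and ∂_2 has invariant factor 2 > 1, so H_1 = Z/2.
  H_2: rank ker ∂_2 − rank ∂_3 = (12 − 12) − 0 = 0, and there is no ∂_3, so H_2 = 0.

As a check, the Euler characteristic is 7 − 18 + 12 = 1, which agrees with 1 − 0 + 0 = 1.
(K is a triangulation of the real projective plane RP^2.)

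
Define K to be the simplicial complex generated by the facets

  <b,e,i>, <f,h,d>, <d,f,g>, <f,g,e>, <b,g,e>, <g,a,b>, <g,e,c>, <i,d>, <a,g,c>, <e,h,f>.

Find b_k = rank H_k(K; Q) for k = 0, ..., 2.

K has 9 vertices, 18 edges, 9 triangles.
rank ∂_0 = 0, rank ∂_1 = 8 ⇒ b_0 = 9 − 0 − 8 = 1; all invariant factors of ∂_1 are 1 so no torsion. So H_0 = Z.
rank ∂_1 = 8, rank ∂_2 = 9 ⇒ b_1 = 18 − 8 − 9 = 1; all invariant factors of ∂_2 are 1 so no torsion. So H_1 = Z.
rank ∂_2 = 9, rank ∂_3 = 0 ⇒ b_2 = 9 − 9 − 0 = 0. So H_2 = 0.

b_0 = 1, b_1 = 1, b_2 = 0.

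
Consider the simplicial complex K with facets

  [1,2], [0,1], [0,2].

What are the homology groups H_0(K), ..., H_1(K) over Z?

K has 3 vertices, 3 edges.
rank ∂_0 = 0, rank ∂_1 = 2 ⇒ b_0 = 3 − 0 − 2 = 1; all invariant factors of ∂_1 are 1 so no torsion. So H_0 = Z.
rank ∂_1 = 2, rank ∂_2 = 0 ⇒ b_1 = 3 − 2 − 0 = 1. So H_1 = Z.

H_0 ≅ Z,  H_1 ≅ Z.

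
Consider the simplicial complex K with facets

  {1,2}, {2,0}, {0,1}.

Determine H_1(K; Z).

H_1 ≅ Z.

We work with the vertex ordering 0 < 1 < 2. The simplices of K, each written with vertices in increasing order, are:

  0-simplices (3): [0], [1], [2]
  1-simplices (3): [0,1], [0,2], [1,2]

Hence C_0 ≅ Z^3, C_1 ≅ Z^3.

∂_1: C_1 → C_0 is given by ∂[p,q] = [q] − [p].
As a 3×3 matrix over Z this has rank 2, with invariant factors (1,1).

Computing H_k = (kernel of ∂_k) / (image of ∂_{k+1}):

  H_1: rank ker ∂_1 − rank ∂_2 = (3 − 2) − 0 = 1, and there is no ∂_2, so H_1 ≅ Z.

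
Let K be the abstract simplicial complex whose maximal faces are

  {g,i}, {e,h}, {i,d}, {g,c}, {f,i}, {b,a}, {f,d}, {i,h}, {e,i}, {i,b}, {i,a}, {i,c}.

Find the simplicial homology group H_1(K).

K has 9 vertices, 12 edges.
rank ∂_1 = 8, rank ∂_2 = 0 ⇒ b_1 = 12 − 8 − 0 = 4. So H_1 = Z^4.

H_1 ≅ Z^4.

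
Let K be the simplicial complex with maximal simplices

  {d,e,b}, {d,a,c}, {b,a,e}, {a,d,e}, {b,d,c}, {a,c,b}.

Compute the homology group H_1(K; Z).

K has 5 vertices, 9 edges, 6 triangles.
rank ∂_1 = 4, rank ∂_2 = 5 ⇒ b_1 = 9 − 4 − 5 = 0; all invariant factors of ∂_2 are 1 so no torsion. So H_1 = 0.

H_1 = 0.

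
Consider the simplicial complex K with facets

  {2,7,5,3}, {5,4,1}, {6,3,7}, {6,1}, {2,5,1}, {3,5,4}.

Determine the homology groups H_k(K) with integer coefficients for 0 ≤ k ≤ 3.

H_0 ≅ Z,  H_1 ≅ Z,  H_2 = 0,  H_3 = 0.

Fix the vertex order 1 < 2 < 3 < 4 < 5 < 6 < 7 and write every simplex with vertices in increasing order. Then dim K = 3 and the simplices of K are:

  0-simplices (7): [1], [2], [3], [4], [5], [6], [7]
  1-simplices (14): [1,2], [1,4], [1,5], [1,6], [2,3], [2,5], [2,7], [3,4], [3,5], [3,6], [3,7], [4,5], [5,7], [6,7]
  2-simplices (8): [1,2,5], [1,4,5], [2,3,5], [2,3,7], [2,5,7], [3,4,5], [3,5,7], [3,6,7]
  3-simplices (1): [2,3,5,7]

Hence C_0 ≅ Z^7, C_1 ≅ Z^14, C_2 ≅ Z^8, C_3 ≅ Z^1.

∂_1: C_1 → C_0 is given by ∂[p,q] = [q] − [p]. For instance
  ∂[2,3] = [3] − [2].
This gives a 7×14 integer matrix of rank 6; reducing to Smith normal form yields diagonal entries (1,1,1,1,1,1).

The boundary map ∂_2: C_2 → C_1 acts by ∂[p,q,r] = [q,r] − [p,r] + [p,q]. For instance
  ∂[3,4,5] = [4,5] − [3,5] + [3,4],
  ∂[1,2,5] = [2,5] − [1,5] + [1,2].
This gives a 14×8 integer matrix of rank 7; reducing to Smith normal form yields diagonal entries (1,1,1,1,1,1,1).

The boundary map ∂_3: C_3 → C_2 sends each 3-simplex σ to the alternating sum Σ_i (−1)^i (σ with its i-th vertex removed). For instance
  ∂[2,3,5,7] = [3,5,7] − [2,5,7] + [2,3,7] − [2,3,5].
The 8×1 boundary matrix has rank 1 and Smith normal form diag(1).

Computing H_k = (kernel of ∂_k) / (image of ∂_{k+1}):

  H_0: rank C_0 − rank ∂_1 = 7 − 6 = 1, and the invariant factors of ∂_1 are all 1, so H_0 ≅ Z.
  H_1: rank ker ∂_1 − rank ∂_2 = (14 − 6) − 7 = 1, and the invariant factors of ∂_2 are all 1, so H_1 ≅ Z.
  H_2: rank ker ∂_2 − rank ∂_3 = (8 − 7) − 1 = 0, and the invariant factors of ∂_3 are all 1, so H_2 ≅ 0.
  H_3: rank ker ∂_3 − rank ∂_4 = (1 − 1) − 0 = 0, and there is no ∂_4, so H_3 ≅ 0.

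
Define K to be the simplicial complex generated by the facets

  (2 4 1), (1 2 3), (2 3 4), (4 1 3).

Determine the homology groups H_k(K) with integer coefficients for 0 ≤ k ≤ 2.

Take the total order 1 < 2 < 3 < 4 on the vertex set. Then K (dimension 2) consists of the simplices:

  0-simplices (4): [1], [2], [3], [4]
  1-simplices (6): [1,2], [1,3], [1,4], [2,3], [2,4], [3,4]
  2-simplices (4): [1,2,3], [1,2,4], [1,3,4], [2,3,4]

Hence C_0 ≅ Z^4, C_1 ≅ Z^6, C_2 ≅ Z^4.

Boundary ∂_1: C_1 → C_0 maps an edge to its endpoints' difference, ∂[p,q] = q − p. For instance
  ∂[1,4] = [4] − [1].
The resulting 4×6 matrix has rank 3, and its Smith normal form has invariant factors (1,1,1).

The boundary map ∂_2: C_2 → C_1 acts by ∂[p,q,r] = [q,r] − [p,r] + [p,q]. For instance
  ∂[1,2,3] = [2,3] − [1,3] + [1,2],
  ∂[1,3,4] = [3,4] − [1,4] + [1,3].
As a 6×4 matrix over Z this has rank 3, with invariant factors (1,1,1).

Computing H_k = (kernel of ∂_k) / (image of ∂_{k+1}):

  H_0: rank C_0 − rank ∂_1 = 4 − 3 = 1, and the invariant factors of ∂_1 are all 1, so H_0 = Z.
  H_1: rank ker ∂_1 − rank ∂_2 = (6 − 3) − 3 = 0, and the invariant factors of ∂_2 are all 1, so H_1 = 0.
  H_2: rank ker ∂_2 − rank ∂_3 = (4 − 3) − 0 = 1, and there is no ∂_3, so H_2 = Z.

As a check, the Euler characteristic is 4 − 6 + 4 = 2, which agrees with 1 − 0 + 1 = 2.

H_0 = Z,  H_1 = 0,  H_2 = Z.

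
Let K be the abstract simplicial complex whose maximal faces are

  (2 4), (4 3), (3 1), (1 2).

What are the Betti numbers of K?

Fix the vertex order 1 < 2 < 3 < 4 and write every simplex with vertices in increasing order. Then dim K = 1 and the simplices of K are:

  0-simplices (4): [1], [2], [3], [4]
  1-simplices (4): [1,2], [1,3], [2,4], [3,4]

giving chain groups C_0 ≅ Z^4, C_1 ≅ Z^4.

∂_1: C_1 → C_0 maps an edge to its endpoints' difference, ∂[p,q] = q − p. For instance
  ∂[3,4] = [4] − [3].
The resulting 4×4 matrix has rank 3, and its Smith normal form has invariant factors (1,1,1).

From H_k ≅ ker(∂_k) / im(∂_{k+1}) we obtain:

  H_0: rank C_0 − rank ∂_1 = 4 − 3 = 1, and the invariant factors of ∂_1 are all 1, so H_0 ≅ Z.
  H_1: rank ker ∂_1 − rank ∂_2 = (4 − 3) − 0 = 1, and there is no ∂_2, so H_1 ≅ Z.

(K is a triangulation of the circle S^1.)

Hence the Betti numbers are b_0 = 1, b_1 = 1.

b_0 = 1, b_1 = 1.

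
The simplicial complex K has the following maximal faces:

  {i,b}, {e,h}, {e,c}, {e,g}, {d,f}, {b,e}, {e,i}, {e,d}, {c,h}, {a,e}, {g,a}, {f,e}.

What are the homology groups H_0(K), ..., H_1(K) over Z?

H_0 ≅ Z,  H_1 ≅ Z^4.

Fix the vertex order a < b < c < d < e < f < g < h < i and write every simplex with vertices in increasing order. Then dim K = 1 and the simplices of K are:

  0-simplices (9): a, b, c, d, e, f, g, h, i
  1-simplices (12): ae, ag, be, bi, ce, ch, de, df, ef, eg, eh, ei

so the chain groups are C_0 ≅ Z^9, C_1 ≅ Z^12.

∂_1: C_1 → C_0 maps an edge to its endpoints' difference, ∂[p,q] = q − p.
The resulting 9×12 matrix has rank 8, and its Smith normal form has invariant factors (1,1,1,1,1,1,1,1).

From H_k ≅ ker(∂_k) / im(∂_{k+1}) we obtain:

  H_0: rank C_0 − rank ∂_1 = 9 − 8 = 1, and the invariant factors of ∂_1 are all 1, so H_0 ≅ Z.
  H_1: rank ker ∂_1 − rank ∂_2 = (12 − 8) − 0 = 4, and there is no ∂_2, so H_1 ≅ Z^4.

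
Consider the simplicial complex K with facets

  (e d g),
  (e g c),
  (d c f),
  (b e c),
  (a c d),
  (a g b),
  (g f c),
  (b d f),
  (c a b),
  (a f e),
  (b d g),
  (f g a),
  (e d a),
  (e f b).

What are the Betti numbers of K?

b_0 = 1, b_1 = 2, b_2 = 1.

Take the total order a < b < c < d < e < f < g on the vertex set. Then K (dimension 2) consists of the simplices:

  0-simplices (7): a, b, c, d, e, f, g
  1-simplices (21): ab, ac, ad, ae, af, ag, bc, bd, be, bf, bg, cd, ce, cf, cg, de, df, dg, ef, eg, fg
  2-simplices (14): abc, abg, acd, ade, aef, afg, bce, bdf, bdg, bef, cdf, ceg, cfg, deg

Hence C_0 ≅ Z^7, C_1 ≅ Z^21, C_2 ≅ Z^14.

The boundary map ∂_1: C_1 → C_0 maps an edge to its endpoints' difference, ∂[p,q] = q − p. For instance
  ∂dg = g − d.
This gives a 7×21 integer matrix of rank 6; reducing to Smith normal form yields diagonal entries (1,1,1,1,1,1).

Boundary ∂_2: C_2 → C_1 maps a triangle to the signed sum of its edges. For instance
  ∂acd = cd − ad + ac,
  ∂bce = ce − be + bc.
This gives a 21×14 integer matrix of rank 13; reducing to Smith normal form yields diagonal entries (1,1,1,1,1,1,1,1,1,1,1,1,1).

Computing H_k = (kernel of ∂_k) / (image of ∂_{k+1}):

  H_0: rank C_0 − rank ∂_1 = 7 − 6 = 1, and the invariant factors of ∂_1 are all 1, so H_0 ≅ Z.
  H_1: rank ker ∂_1 − rank ∂_2 = (21 − 6) − 13 = 2, and the invariant factors of ∂_2 are all 1, so H_1 ≅ Z^2.
  H_2: rank ker ∂_2 − rank ∂_3 = (14 − 13) − 0 = 1, and there is no ∂_3, so H_2 ≅ Z.

Hence the Betti numbers are b_0 = 1, b_1 = 2, b_2 = 1.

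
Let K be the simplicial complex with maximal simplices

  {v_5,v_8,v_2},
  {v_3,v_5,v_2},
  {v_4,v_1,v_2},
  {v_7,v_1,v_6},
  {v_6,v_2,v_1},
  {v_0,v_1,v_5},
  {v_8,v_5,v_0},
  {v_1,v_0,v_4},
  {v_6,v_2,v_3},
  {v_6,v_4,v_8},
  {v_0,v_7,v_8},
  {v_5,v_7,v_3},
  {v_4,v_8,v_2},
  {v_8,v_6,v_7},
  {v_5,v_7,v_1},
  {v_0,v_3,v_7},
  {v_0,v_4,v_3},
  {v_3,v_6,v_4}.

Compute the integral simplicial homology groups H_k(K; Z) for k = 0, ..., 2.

H_0 ≅ Z,  H_1 ≅ Z ⊕ Z/2Z,  H_2 = 0.

Fix the vertex order v_0 < v_1 < v_2 < v_3 < v_4 < v_5 < v_6 < v_7 < v_8 and write every simplex with vertices in increasing order. Then dim K = 2 and the simplices of K are:

  0-simplices (9): [v_0], [v_1], [v_2], [v_3], [v_4], [v_5], [v_6], [v_7], [v_8]
  1-simplices (27): (27 of them)
  2-simplices (18): (18 of them)

so the chain groups are C_0 ≅ Z^9, C_1 ≅ Z^27, C_2 ≅ Z^18.

The boundary map ∂_1: C_1 → C_0 is given by ∂[p,q] = [q] − [p]. For instance
  ∂[v_3,v_4] = [v_4] − [v_3].
As a 9×27 matrix over Z this has rank 8, with invariant factors (1,1,1,1,1,1,1,1).

The boundary map ∂_2: C_2 → C_1 maps a triangle to the signed sum of its edges. For instance
  ∂[v_0,v_5,v_8] = [v_5,v_8] − [v_0,v_8] + [v_0,v_5],
  ∂[v_3,v_4,v_6] = [v_4,v_6] − [v_3,v_6] + [v_3,v_4].
The 27×18 boundary matrix has rank 18 and Smith normal form diag(1,1,1,1,1,1,1,1,1,1,1,1,1,1,1,1,1,2).

Reading off H_k = ker ∂_k / im ∂_{k+1}:

  H_0: rank C_0 − rank ∂_1 = 9 − 8 = 1, and the invariant factors of ∂_1 are all 1, so H_0 ≅ Z.
  H_1: rank ker ∂_1 − rank ∂_2 = (27 − 8) − 18 = 1, and ∂_2 has invariant factor 2 > 1, so H_1 ≅ Z ⊕ Z/2Z.
  H_2: rank ker ∂_2 − rank ∂_3 = (18 − 18) − 0 = 0, and there is no ∂_3, so H_2 ≅ 0.

(K is a triangulation of the Klein bottle.)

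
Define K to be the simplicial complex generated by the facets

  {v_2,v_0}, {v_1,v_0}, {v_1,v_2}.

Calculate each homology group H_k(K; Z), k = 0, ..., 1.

H_0 ≅ Z,  H_1 ≅ Z.

We work with the vertex ordering v_0 < v_1 < v_2. The simplices of K, each written with vertices in increasing order, are:

  0-simplices (3): [v_0], [v_1], [v_2]
  1-simplices (3): [v_0,v_1], [v_0,v_2], [v_1,v_2]

giving chain groups C_0 ≅ Z^3, C_1 ≅ Z^3.

∂_1: C_1 → C_0 sends each edge [p,q] (with p < q) to q − p. For instance
  ∂[v_1,v_2] = [v_2] − [v_1].
The resulting 3×3 matrix has rank 2, and its Smith normal form has invariant factors (1,1).

From H_k ≅ ker(∂_k) / im(∂_{k+1}) we obtain:

  H_0: rank C_0 − rank ∂_1 = 3 − 2 = 1, and the invariant factors of ∂_1 are all 1, so H_0 = Z.
  H_1: rank ker ∂_1 − rank ∂_2 = (3 − 2) − 0 = 1, and there is no ∂_2, so H_1 = Z.

As a check, the Euler characteristic is 3 − 3 = 0, which agrees with 1 − 1 = 0.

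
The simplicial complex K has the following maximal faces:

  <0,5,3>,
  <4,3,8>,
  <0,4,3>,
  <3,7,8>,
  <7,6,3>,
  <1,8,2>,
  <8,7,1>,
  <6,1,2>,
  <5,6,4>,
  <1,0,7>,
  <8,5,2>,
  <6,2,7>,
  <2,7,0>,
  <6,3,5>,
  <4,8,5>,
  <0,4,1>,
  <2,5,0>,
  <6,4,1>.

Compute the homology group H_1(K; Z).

Fix the vertex order 0 < 1 < 2 < 3 < 4 < 5 < 6 < 7 < 8 and write every simplex with vertices in increasing order. Then dim K = 2 and the simplices of K are:

  0-simplices (9): [0], [1], [2], [3], [4], [5], [6], [7], [8]
  1-simplices (27): (27 of them)
  2-simplices (18): [0,1,4], [0,1,7], [0,2,5], [0,2,7], [0,3,4], [0,3,5], [1,2,6], [1,2,8], [1,4,6], [1,7,8], [2,5,8], [2,6,7], [3,4,8], [3,5,6], [3,6,7], [3,7,8], [4,5,6], [4,5,8]

giving chain groups C_0 ≅ Z^9, C_1 ≅ Z^27, C_2 ≅ Z^18.

Boundary ∂_1: C_1 → C_0 maps an edge to its endpoints' difference, ∂[p,q] = q − p.
The resulting 9×27 matrix has rank 8, and its Smith normal form has invariant factors (1,1,1,1,1,1,1,1).

∂_2: C_2 → C_1 maps a triangle to the signed sum of its edges. For instance
  ∂[0,1,7] = [1,7] − [0,7] + [0,1],
  ∂[0,1,4] = [1,4] − [0,4] + [0,1].
The 27×18 boundary matrix has rank 18 and Smith normal form diag(1,1,1,1,1,1,1,1,1,1,1,1,1,1,1,1,1,2).

Computing H_k = (kernel of ∂_k) / (image of ∂_{k+1}):

  H_1: rank ker ∂_1 − rank ∂_2 = (27 − 8) − 18 = 1, and ∂_2 has invariant factor 2 > 1, so H_1 = Z × Z/2.

H_1 = Z × Z/2.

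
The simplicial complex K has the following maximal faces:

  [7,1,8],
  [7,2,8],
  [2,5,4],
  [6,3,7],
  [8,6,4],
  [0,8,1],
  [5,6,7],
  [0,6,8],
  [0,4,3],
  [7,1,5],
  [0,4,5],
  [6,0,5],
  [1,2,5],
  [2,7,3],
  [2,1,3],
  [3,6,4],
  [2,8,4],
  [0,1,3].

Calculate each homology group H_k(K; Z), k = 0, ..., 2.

H_0 = Z,  H_1 = Z ⊕ Z/2Z,  H_2 = 0.

Order the vertices as 0 < 1 < 2 < 3 < 4 < 5 < 6 < 7 < 8. Listing each simplex with vertices in this order, K has dimension 2 with simplices:

  0-simplices (9): [0], [1], [2], [3], [4], [5], [6], [7], [8]
  1-simplices (27): (27 of them)
  2-simplices (18): [0,1,3], [0,1,8], [0,3,4], [0,4,5], [0,5,6], [0,6,8], [1,2,3], [1,2,5], [1,5,7], [1,7,8], [2,3,7], [2,4,5], [2,4,8], [2,7,8], [3,4,6], [3,6,7], [4,6,8], [5,6,7]

so the chain groups are C_0 ≅ Z^9, C_1 ≅ Z^27, C_2 ≅ Z^18.

Boundary ∂_1: C_1 → C_0 maps an edge to its endpoints' difference, ∂[p,q] = q − p. For instance
  ∂[5,7] = [7] − [5].
As a 9×27 matrix over Z this has rank 8, with invariant factors (1,1,1,1,1,1,1,1).

The boundary map ∂_2: C_2 → C_1 sends each 2-simplex [p,q,r] to [q,r] − [p,r] + [p,q]. For instance
  ∂[4,6,8] = [6,8] − [4,8] + [4,6],
  ∂[2,4,8] = [4,8] − [2,8] + [2,4].
The resulting 27×18 matrix has rank 18, and its Smith normal form has invariant factors (1,1,1,1,1,1,1,1,1,1,1,1,1,1,1,1,1,2).

Computing H_k = (kernel of ∂_k) / (image of ∂_{k+1}):

  H_0: rank C_0 − rank ∂_1 = 9 − 8 = 1, and the invariant factors of ∂_1 are all 1, so H_0 = Z.
  H_1: rank ker ∂_1 − rank ∂_2 = (27 − 8) − 18 = 1, and ∂_2 has invariant factor 2 > 1, so H_1 = Z ⊕ Z/2Z.
  H_2: rank ker ∂_2 − rank ∂_3 = (18 − 18) − 0 = 0, and there is no ∂_3, so H_2 = 0.

As a check, the Euler characteristic is 9 − 27 + 18 = 0, which agrees with 1 − 1 + 0 = 0.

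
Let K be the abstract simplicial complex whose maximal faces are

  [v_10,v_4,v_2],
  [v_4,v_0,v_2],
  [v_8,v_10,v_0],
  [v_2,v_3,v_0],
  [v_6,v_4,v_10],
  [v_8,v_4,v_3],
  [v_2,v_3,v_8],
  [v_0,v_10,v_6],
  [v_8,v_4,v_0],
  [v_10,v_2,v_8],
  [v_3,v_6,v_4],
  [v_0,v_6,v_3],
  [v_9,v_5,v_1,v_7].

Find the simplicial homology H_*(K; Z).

H_0 ≅ Z^2,  H_1 ≅ Z/2Z,  H_2 = 0,  H_3 = 0.

Order the vertices as v_0 < v_1 < v_2 < v_3 < v_4 < v_5 < v_6 < v_7 < v_8 < v_9 < v_10. Listing each simplex with vertices in this order, K has dimension 3 with simplices:

  0-simplices (11): [v_0], [v_1], [v_2], [v_3], [v_4], [v_5], [v_6], [v_7], [v_8], [v_9], [v_10]
  1-simplices (24): (24 of them)
  2-simplices (16): (16 of them)
  3-simplices (1): [v_1,v_5,v_7,v_9]

Hence C_0 ≅ Z^11, C_1 ≅ Z^24, C_2 ≅ Z^16, C_3 ≅ Z^1.

Boundary ∂_1: C_1 → C_0 is given by ∂[p,q] = [q] − [p]. For instance
  ∂[v_2,v_3] = [v_3] − [v_2].
The resulting 11×24 matrix has rank 9, and its Smith normal form has invariant factors (1,1,1,1,1,1,1,1,1).

∂_2: C_2 → C_1 acts by ∂[p,q,r] = [q,r] − [p,r] + [p,q]. For instance
  ∂[v_3,v_4,v_6] = [v_4,v_6] − [v_3,v_6] + [v_3,v_4],
  ∂[v_3,v_4,v_8] = [v_4,v_8] − [v_3,v_8] + [v_3,v_4].
The 24×16 boundary matrix has rank 15 and Smith normal form diag(1,1,1,1,1,1,1,1,1,1,1,1,1,1,2).

∂_3: C_3 → C_2 sends each 3-simplex σ to the alternating sum Σ_i (−1)^i (σ with its i-th vertex removed). For instance
  ∂[v_1,v_5,v_7,v_9] = [v_5,v_7,v_9] − [v_1,v_7,v_9] + [v_1,v_5,v_9] − [v_1,v_5,v_7].
As a 16×1 matrix over Z this has rank 1, with invariant factors (1).

Computing H_k = (kernel of ∂_k) / (image of ∂_{k+1}):

  H_0: rank C_0 − rank ∂_1 = 11 − 9 = 2, and the invariant factors of ∂_1 are all 1, so H_0 ≅ Z^2.
  H_1: rank ker ∂_1 − rank ∂_2 = (24 − 9) − 15 = 0, and ∂_2 has invariant factor 2 > 1, so H_1 ≅ Z/2Z.
  H_2: rank ker ∂_2 − rank ∂_3 = (16 − 15) − 1 = 0, and the invariant factors of ∂_3 are all 1, so H_2 ≅ 0.
  H_3: rank ker ∂_3 − rank ∂_4 = (1 − 1) − 0 = 0, and there is no ∂_4, so H_3 ≅ 0.

(K is a triangulation of the disjoint union of the 3-simplex and the real projective plane RP^2.)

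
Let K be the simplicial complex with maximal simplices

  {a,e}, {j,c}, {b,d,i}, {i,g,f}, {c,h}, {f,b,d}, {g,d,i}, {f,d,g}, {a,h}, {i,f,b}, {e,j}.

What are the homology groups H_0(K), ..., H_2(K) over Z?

We work with the vertex ordering a < b < c < d < e < f < g < h < i < j. The simplices of K, each written with vertices in increasing order, are:

  0-simplices (10): a, b, c, d, e, f, g, h, i, j
  1-simplices (14): ae, ah, bd, bf, bi, ch, cj, df, dg, di, ej, fg, fi, gi
  2-simplices (6): bdf, bdi, bfi, dfg, dgi, fgi

so the chain groups are C_0 ≅ Z^10, C_1 ≅ Z^14, C_2 ≅ Z^6.

∂_1: C_1 → C_0 is given by ∂[p,q] = [q] − [p].
The resulting 10×14 matrix has rank 8, and its Smith normal form has invariant factors (1,1,1,1,1,1,1,1).

The boundary map ∂_2: C_2 → C_1 acts by ∂[p,q,r] = [q,r] − [p,r] + [p,q]. For instance
  ∂bfi = fi − bi + bf,
  ∂bdi = di − bi + bd.
The 14×6 boundary matrix has rank 5 and Smith normal form diag(1,1,1,1,1).

Reading off H_k = ker ∂_k / im ∂_{k+1}:

  H_0: rank C_0 − rank ∂_1 = 10 − 8 = 2, and the invariant factors of ∂_1 are all 1, so H_0 ≅ Z^2.
  H_1: rank ker ∂_1 − rank ∂_2 = (14 − 8) − 5 = 1, and the invariant factors of ∂_2 are all 1, so H_1 ≅ Z.
  H_2: rank ker ∂_2 − rank ∂_3 = (6 − 5) − 0 = 1, and there is no ∂_3, so H_2 ≅ Z.

As a check, the Euler characteristic is 10 − 14 + 6 = 2, which agrees with 2 − 1 + 1 = 2.

H_0 = Z^2,  H_1 = Z,  H_2 = Z.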